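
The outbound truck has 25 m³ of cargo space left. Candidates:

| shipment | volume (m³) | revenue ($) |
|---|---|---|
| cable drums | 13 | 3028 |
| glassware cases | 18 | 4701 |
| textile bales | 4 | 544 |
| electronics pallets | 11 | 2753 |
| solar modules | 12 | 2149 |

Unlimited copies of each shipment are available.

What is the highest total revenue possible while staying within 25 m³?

5781

Ranking by ratio (revenue/m³): glassware cases 261.17, electronics pallets 250.27, cable drums 232.92.
Greedy by ratio would take glassware cases + textile bales: 22 m³ used, total 5245.
Replace glassware cases and textile bales with cable drums + electronics pallets: the trade gains 536 net, giving 5781 at 24 m³.
That's the maximum — no swap from here does better than 5781.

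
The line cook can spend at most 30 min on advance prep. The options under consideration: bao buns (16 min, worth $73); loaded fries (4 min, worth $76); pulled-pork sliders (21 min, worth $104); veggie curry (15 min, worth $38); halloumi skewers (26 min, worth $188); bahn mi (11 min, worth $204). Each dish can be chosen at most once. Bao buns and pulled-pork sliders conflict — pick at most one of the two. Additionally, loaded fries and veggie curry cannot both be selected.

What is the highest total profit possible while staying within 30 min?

280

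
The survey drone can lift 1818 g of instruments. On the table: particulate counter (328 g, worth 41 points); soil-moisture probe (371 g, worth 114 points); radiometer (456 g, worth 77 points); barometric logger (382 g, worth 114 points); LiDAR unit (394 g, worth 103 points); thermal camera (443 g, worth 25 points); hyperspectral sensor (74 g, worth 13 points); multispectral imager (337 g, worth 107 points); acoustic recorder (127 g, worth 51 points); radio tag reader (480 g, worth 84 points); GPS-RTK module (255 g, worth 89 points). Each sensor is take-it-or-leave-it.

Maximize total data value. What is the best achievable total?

540

Density check — acoustic recorder 0.40, GPS-RTK module 0.35, multispectral imager 0.32, soil-moisture probe 0.31 are the best per g.
A density-first pass picks soil-moisture probe + barometric logger + hyperspectral sensor + multispectral imager + acoustic recorder + GPS-RTK module — 488 at 1546 g.
Replace acoustic recorder with LiDAR unit: the trade gains 52 net, giving 540 at 1813 g.
The closest alternative, soil-moisture probe + barometric logger + LiDAR unit + multispectral imager + GPS-RTK module, reaches only 527.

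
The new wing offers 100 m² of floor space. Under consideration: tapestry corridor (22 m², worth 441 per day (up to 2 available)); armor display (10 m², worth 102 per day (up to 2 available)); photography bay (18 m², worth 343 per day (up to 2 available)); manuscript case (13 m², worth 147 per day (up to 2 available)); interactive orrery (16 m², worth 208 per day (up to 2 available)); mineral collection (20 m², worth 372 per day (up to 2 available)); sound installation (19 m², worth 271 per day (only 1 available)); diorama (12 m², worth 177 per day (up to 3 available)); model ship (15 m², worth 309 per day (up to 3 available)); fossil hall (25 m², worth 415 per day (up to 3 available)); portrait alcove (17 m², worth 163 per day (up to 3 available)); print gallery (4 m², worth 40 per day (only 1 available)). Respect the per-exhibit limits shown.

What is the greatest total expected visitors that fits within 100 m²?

Filling by ratio: 2×tapestry corridor + armor display + 3×model ship for 1911, with 1 m² left unused.
The 55 m² tied up in armor display and 3×model ship is better spent on 2×photography bay + mineral collection — total rises to 1940 (100 m²).

1940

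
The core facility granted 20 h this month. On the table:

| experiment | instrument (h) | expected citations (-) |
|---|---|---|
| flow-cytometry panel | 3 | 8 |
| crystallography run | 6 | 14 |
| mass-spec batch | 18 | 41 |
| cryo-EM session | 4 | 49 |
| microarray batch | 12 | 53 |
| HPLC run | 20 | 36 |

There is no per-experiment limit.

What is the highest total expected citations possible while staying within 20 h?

The ratio ordering already packs tightly: 5×cryo-EM session, 20 h, 245.
Nothing else within 20 h beats 245.

245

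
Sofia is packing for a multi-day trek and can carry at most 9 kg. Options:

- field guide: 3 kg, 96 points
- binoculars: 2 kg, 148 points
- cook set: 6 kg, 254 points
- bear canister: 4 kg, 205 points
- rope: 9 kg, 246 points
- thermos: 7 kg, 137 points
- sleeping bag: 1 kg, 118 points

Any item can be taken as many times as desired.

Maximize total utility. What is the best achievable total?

Ranking by ratio (utility/kg): sleeping bag 118.00, binoculars 74.00, bear canister 51.25, cook set 42.33.
Best packing: 9×sleeping bag — 9 kg, 1062 total.
No other feasible combination exceeds 1062.

1062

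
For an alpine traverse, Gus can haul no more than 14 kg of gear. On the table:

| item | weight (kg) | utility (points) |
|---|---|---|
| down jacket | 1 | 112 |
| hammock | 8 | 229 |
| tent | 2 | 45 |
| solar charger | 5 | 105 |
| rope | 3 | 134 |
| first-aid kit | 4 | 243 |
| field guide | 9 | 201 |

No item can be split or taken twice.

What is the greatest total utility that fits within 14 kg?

594

Taking the top-ratio items first gives down jacket + tent + rope + first-aid kit for 534 (10 kg).
Dropping tent frees 2 kg; slotting in solar charger (5 kg) lifts the total to 594 at 13 kg.
No other feasible combination exceeds 594.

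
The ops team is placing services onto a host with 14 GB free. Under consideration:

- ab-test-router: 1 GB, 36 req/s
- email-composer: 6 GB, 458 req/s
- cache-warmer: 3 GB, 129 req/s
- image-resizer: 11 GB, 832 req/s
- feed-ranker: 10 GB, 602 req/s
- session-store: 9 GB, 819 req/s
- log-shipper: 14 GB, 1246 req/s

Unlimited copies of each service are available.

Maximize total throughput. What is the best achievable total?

1246

Density check — session-store 91.00, log-shipper 89.00, email-composer 76.33 are the best per GB.
A density-first pass picks 2×ab-test-router + cache-warmer + session-store — 1020 at 14 GB.
Replace 2×ab-test-router and cache-warmer and session-store with log-shipper: the trade gains 226 net, giving 1246 at 14 GB.
Every other selection either busts 14 GB or fails to beat 1246.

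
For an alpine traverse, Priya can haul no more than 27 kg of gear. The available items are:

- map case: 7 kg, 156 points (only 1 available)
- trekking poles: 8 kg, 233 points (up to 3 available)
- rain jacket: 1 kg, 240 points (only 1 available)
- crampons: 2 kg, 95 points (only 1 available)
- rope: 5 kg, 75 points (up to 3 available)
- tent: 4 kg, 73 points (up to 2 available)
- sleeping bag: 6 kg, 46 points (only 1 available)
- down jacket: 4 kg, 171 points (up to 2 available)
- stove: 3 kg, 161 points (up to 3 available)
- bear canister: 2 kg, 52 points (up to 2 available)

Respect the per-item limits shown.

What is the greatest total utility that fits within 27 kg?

1316

The ratio heuristic lands on rain jacket + crampons + 2×down jacket + 3×stove + 2×bear canister (1264) but leaves 3 kg idle.
Replace 2×bear canister with map case: the trade gains 52 net, giving 1316 at 27 kg.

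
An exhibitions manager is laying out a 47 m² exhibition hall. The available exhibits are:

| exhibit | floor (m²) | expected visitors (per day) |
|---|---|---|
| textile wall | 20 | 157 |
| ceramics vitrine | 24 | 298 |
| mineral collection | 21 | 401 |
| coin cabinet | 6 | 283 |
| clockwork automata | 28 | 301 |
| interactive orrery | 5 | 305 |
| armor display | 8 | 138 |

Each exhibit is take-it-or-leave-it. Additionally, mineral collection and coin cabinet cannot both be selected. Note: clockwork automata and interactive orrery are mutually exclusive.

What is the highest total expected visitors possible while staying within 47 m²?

1024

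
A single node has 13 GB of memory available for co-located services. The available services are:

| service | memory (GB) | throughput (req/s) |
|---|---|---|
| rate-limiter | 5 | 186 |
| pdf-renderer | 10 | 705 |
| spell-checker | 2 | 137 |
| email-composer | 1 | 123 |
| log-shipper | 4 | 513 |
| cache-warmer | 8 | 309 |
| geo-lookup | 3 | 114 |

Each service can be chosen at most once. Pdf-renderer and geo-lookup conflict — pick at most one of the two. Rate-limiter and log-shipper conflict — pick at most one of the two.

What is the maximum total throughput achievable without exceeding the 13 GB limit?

965

Density check — log-shipper 128.25, email-composer 123.00, pdf-renderer 70.50 are the best per GB.
Filling by ratio: spell-checker + email-composer + log-shipper + geo-lookup for 887, with 3 GB left unused.
Dropping log-shipper and geo-lookup frees 7 GB; slotting in pdf-renderer (10 GB) lifts the total to 965 at 13 GB.
The closest alternative, email-composer + log-shipper + cache-warmer, reaches only 945.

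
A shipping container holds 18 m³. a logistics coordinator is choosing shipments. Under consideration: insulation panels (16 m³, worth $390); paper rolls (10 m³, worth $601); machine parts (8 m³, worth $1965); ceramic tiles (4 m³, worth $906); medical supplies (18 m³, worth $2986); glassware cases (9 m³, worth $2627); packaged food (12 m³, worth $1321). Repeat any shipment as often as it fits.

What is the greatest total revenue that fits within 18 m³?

5254

Ranking by ratio (revenue/m³): glassware cases 291.89, machine parts 245.62, ceramic tiles 226.50, medical supplies 165.89.
Best packing: 2×glassware cases — 18 m³, 5254 total.
That's the maximum — no swap from here does better than 5254.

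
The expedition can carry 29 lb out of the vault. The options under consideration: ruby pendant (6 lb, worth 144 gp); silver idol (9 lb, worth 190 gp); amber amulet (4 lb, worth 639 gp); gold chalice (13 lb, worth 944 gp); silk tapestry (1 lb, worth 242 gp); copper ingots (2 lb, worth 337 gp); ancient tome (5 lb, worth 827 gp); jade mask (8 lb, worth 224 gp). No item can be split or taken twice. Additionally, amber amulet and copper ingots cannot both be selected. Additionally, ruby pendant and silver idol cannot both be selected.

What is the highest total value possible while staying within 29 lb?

Ruby pendant + amber amulet + gold chalice + silk tapestry + ancient tome uses 29 of the 29 lb and totals 2796.
An exhaustive check of the 256 subsets confirms 2796.

2796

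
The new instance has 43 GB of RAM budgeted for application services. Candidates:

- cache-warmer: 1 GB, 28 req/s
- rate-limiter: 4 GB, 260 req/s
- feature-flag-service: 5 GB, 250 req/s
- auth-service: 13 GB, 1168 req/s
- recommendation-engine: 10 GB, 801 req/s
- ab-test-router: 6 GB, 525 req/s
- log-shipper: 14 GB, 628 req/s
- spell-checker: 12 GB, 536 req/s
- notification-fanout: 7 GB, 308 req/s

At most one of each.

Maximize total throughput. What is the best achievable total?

3122

By throughput per GB: auth-service 89.85, ab-test-router 87.50, recommendation-engine 80.10, rate-limiter 65.00 lead.
The ratio heuristic lands on cache-warmer + rate-limiter + feature-flag-service + auth-service + recommendation-engine + ab-test-router (3032) but leaves 4 GB idle.
Replace cache-warmer and rate-limiter and feature-flag-service with log-shipper: the trade gains 90 net, giving 3122 at 43 GB.
The closest alternative, cache-warmer + rate-limiter + auth-service + recommendation-engine + ab-test-router + notification-fanout, reaches only 3090.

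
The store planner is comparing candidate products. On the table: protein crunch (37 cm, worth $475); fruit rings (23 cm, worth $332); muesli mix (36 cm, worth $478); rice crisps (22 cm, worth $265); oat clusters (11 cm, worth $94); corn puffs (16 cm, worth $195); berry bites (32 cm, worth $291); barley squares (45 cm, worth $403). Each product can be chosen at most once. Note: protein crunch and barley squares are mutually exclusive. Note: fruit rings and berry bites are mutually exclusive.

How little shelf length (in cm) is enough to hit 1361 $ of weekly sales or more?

Minimise cm subject to total weekly sales ≥ 1361.
protein crunch + fruit rings + muesli mix + oat clusters: 1379 weekly sales at 107 cm.
No combination under 107 cm hits 1361.

107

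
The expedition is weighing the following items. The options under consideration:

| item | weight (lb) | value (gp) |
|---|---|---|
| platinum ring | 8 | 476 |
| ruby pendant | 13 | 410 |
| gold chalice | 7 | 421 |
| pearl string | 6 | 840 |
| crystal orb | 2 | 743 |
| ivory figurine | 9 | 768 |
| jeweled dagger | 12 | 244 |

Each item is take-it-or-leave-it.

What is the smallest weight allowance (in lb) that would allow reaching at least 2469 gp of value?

23

Need the lightest bundle worth ≥ 2469.
platinum ring + gold chalice + pearl string + crystal orb: 2480 value at 23 lb.
No combination under 23 lb hits 2469.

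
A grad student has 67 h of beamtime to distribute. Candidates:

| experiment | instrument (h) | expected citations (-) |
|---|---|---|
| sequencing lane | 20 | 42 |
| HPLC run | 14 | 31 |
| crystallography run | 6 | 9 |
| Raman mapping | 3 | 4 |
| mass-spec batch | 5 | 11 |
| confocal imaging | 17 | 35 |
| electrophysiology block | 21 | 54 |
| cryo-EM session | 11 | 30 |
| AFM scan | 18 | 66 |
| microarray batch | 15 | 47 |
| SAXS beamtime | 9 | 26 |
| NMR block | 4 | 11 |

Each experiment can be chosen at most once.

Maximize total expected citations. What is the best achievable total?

Greedy by ratio would take Raman mapping + mass-spec batch + cryo-EM session + AFM scan + microarray batch + SAXS beamtime + NMR block: 65 h used, total 195.
The 19 h tied up in Raman mapping and mass-spec batch and cryo-EM session is better spent on electrophysiology block — total rises to 204 (67 h).
No other feasible combination exceeds 204.

204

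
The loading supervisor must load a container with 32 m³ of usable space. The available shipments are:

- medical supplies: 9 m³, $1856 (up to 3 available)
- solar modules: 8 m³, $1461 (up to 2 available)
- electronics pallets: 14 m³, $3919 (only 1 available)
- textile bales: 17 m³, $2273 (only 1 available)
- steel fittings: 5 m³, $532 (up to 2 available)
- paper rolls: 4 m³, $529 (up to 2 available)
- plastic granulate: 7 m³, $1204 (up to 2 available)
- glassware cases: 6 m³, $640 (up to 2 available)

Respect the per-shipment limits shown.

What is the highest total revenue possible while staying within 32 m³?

2×medical supplies + electronics pallets uses 32 of the 32 m³ and totals 7631.

7631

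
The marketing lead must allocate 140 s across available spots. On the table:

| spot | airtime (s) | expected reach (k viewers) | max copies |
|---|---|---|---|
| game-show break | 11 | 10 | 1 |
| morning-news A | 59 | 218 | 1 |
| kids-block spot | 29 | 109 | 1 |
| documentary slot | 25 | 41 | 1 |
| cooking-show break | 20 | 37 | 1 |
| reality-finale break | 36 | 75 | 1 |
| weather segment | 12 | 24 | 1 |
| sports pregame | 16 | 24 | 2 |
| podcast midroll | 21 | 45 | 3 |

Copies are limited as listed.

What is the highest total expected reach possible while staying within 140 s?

426

A density-first pass picks morning-news A + kids-block spot + 2×podcast midroll — 417 at 130 s.
Dropping 2×podcast midroll frees 42 s; slotting in reality-finale break + sports pregame (52 s) lifts the total to 426 at 140 s.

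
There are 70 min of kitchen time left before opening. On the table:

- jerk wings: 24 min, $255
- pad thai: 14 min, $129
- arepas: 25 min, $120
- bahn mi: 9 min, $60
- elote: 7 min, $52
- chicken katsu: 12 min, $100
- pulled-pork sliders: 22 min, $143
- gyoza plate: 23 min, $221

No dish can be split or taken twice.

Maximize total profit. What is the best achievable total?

665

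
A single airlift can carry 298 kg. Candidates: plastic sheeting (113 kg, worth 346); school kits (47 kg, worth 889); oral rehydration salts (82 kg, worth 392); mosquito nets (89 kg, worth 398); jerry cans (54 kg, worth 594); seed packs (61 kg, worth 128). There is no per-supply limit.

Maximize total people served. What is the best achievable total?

6×school kits uses 282 of the 298 kg and totals 5334.
The spare 16 kg is too small for any remaining supply, and no exchange beats 5334.

5334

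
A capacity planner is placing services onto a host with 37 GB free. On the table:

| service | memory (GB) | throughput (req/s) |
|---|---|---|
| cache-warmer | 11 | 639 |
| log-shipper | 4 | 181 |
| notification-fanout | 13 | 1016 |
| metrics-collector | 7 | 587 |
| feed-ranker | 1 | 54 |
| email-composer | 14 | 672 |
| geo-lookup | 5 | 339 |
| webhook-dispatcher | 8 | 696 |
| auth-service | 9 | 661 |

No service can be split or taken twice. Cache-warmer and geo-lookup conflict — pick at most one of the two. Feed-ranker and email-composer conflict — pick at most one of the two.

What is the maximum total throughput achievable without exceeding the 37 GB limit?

Taking notification-fanout + metrics-collector + webhook-dispatcher + auth-service: 37 GB used, 2960 in throughput.

2960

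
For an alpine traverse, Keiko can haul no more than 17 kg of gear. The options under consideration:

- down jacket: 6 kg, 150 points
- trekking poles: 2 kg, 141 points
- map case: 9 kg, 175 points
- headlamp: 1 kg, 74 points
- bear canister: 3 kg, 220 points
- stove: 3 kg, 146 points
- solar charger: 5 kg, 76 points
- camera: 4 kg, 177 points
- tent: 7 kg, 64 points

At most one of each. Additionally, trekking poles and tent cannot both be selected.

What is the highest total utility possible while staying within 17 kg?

A density-first pass picks trekking poles + headlamp + bear canister + stove + camera — 758 at 13 kg.
Replace trekking poles with down jacket: the trade gains 9 net, giving 767 at 17 kg.

767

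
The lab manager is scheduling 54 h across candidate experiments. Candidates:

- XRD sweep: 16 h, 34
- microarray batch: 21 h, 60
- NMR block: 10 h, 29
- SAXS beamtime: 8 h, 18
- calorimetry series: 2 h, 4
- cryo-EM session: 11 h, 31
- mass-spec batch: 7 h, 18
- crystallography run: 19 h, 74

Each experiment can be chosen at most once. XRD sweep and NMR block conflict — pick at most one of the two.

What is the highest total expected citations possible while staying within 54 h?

169

Ranking by ratio (expected citations/h): crystallography run 3.89, NMR block 2.90, microarray batch 2.86, cryo-EM session 2.82.
Filling by ratio: microarray batch + NMR block + calorimetry series + crystallography run for 167, with 2 h left unused.
Dropping NMR block frees 10 h; slotting in cryo-EM session (11 h) lifts the total to 169 at 53 h.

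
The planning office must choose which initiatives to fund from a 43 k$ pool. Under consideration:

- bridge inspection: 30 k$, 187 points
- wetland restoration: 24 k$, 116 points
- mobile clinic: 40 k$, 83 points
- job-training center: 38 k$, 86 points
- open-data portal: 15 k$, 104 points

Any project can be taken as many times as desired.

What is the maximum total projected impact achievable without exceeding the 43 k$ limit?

220

The ratio heuristic lands on 2×open-data portal (208) but leaves 13 k$ idle.
Replace open-data portal with wetland restoration: the trade gains 12 net, giving 220 at 39 k$.
No other feasible combination exceeds 220.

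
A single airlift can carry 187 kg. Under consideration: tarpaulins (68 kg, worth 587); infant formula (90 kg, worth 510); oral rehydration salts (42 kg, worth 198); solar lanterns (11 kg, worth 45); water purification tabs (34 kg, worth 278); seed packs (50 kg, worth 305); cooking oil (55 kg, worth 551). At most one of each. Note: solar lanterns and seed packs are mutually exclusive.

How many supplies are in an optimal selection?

4

Best achievable people served is 1461.
One optimal bundle: tarpaulins + solar lanterns + water purification tabs + cooking oil (168 kg).
Any selection reaching 1461 contains exactly 4 supplies.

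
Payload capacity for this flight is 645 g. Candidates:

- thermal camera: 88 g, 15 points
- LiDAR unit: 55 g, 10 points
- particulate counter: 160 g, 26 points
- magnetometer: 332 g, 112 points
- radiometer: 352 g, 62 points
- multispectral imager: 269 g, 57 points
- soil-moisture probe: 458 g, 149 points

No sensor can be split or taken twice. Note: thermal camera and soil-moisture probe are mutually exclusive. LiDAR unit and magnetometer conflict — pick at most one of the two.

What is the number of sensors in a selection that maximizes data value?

2

The maximum data value within 645 g is 175.
One optimal bundle: particulate counter + soil-moisture probe (618 g).
Any selection reaching 175 contains exactly 2 sensors.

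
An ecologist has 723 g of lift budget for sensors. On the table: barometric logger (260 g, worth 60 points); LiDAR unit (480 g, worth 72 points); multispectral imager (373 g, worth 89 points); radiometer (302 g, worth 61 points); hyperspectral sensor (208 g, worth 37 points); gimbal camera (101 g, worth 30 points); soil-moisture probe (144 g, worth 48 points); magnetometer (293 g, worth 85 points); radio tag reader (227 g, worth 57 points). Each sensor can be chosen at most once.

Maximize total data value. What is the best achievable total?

193

Taking the top-ratio sensors first gives gimbal camera + soil-moisture probe + magnetometer for 163 (538 g).
Replace gimbal camera with barometric logger: the trade gains 30 net, giving 193 at 697 g.
Runner-up soil-moisture probe + magnetometer + radio tag reader tops out at 190.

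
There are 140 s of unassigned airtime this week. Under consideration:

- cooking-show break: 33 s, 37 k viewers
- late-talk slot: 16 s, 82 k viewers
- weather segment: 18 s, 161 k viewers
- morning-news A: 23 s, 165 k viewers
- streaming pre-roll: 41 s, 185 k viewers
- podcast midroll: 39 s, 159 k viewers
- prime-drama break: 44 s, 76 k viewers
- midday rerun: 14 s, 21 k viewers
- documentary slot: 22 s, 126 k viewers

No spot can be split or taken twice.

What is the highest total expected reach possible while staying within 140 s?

Taking the top-ratio spots first gives late-talk slot + weather segment + morning-news A + streaming pre-roll + midday rerun + documentary slot for 740 (134 s).
Dropping midday rerun and documentary slot frees 36 s; slotting in podcast midroll (39 s) lifts the total to 752 at 137 s.

752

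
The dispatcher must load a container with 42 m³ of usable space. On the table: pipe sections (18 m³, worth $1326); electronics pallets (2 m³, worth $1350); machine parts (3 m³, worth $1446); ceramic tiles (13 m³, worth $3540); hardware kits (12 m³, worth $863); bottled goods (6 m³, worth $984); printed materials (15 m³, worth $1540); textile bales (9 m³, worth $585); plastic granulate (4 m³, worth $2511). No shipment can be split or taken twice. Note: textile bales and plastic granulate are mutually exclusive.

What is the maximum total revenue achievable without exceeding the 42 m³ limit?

Best packing: electronics pallets + machine parts + ceramic tiles + hardware kits + bottled goods + plastic granulate — 40 m³, 10694 total.
Next best is electronics pallets + machine parts + ceramic tiles + printed materials + plastic granulate at 10387 (37 m³) — short by 307.

10694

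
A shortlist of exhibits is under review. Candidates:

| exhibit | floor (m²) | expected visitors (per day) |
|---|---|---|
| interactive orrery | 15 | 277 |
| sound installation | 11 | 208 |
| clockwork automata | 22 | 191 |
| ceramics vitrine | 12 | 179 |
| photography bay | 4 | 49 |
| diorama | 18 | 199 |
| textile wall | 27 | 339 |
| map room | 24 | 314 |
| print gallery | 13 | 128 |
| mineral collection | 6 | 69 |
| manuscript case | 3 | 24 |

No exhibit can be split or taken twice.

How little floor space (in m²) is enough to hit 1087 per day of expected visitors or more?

72

Look for the lowest-floor combination reaching 1087.
interactive orrery + sound installation + ceramics vitrine + photography bay + map room + mineral collection: 1096 expected visitors at 72 m².
Below 72 m² the best achievable stays under 1087.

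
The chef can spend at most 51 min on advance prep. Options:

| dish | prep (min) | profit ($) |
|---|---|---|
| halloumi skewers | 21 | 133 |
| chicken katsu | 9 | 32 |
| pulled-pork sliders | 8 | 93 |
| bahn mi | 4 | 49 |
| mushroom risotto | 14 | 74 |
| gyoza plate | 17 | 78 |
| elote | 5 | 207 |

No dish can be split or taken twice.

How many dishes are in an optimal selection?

The maximum profit within 51 min is 514.
One optimal bundle: halloumi skewers + chicken katsu + pulled-pork sliders + bahn mi + elote (47 min).
All optima have 5 dishes.

5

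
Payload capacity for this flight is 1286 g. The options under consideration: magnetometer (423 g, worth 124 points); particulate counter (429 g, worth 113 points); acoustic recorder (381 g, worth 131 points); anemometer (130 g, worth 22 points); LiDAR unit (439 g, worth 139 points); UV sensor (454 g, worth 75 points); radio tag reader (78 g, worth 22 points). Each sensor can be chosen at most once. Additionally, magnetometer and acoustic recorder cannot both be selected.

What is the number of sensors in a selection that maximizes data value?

The maximum data value within 1286 g is 383.
One optimal bundle: particulate counter + acoustic recorder + LiDAR unit (1249 g).
All optima have 3 sensors.

3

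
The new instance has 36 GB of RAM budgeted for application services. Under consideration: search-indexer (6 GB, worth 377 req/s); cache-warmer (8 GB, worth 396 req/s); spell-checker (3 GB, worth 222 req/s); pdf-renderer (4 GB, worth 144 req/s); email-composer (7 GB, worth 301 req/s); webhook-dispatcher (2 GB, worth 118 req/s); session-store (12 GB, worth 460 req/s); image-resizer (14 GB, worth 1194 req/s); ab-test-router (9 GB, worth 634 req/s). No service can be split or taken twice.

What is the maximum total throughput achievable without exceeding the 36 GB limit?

2571

Density check — image-resizer 85.29, spell-checker 74.00, ab-test-router 70.44 are the best per GB.
Taking the top-ratio services first gives search-indexer + spell-checker + webhook-dispatcher + image-resizer + ab-test-router for 2545 (34 GB).
The 2 GB tied up in webhook-dispatcher is better spent on pdf-renderer — total rises to 2571 (36 GB).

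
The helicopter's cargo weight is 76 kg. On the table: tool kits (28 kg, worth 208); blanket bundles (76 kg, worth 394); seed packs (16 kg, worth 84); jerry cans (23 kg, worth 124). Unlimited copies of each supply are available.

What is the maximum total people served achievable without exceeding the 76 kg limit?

500

Density check — tool kits 7.43, jerry cans 5.39, seed packs 5.25, blanket bundles 5.18 are the best per kg.
Best packing: 2×tool kits + seed packs — 72 kg, 500 total.
No other feasible combination exceeds 500.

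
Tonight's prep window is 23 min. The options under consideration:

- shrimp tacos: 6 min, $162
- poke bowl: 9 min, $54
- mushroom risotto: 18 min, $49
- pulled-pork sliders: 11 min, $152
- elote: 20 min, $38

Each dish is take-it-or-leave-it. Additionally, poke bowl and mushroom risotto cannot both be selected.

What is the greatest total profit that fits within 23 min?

Taking shrimp tacos + pulled-pork sliders: 17 min used, 314 in profit.
Every other selection either busts 23 min or breaks a pairing rule or fails to beat 314.

314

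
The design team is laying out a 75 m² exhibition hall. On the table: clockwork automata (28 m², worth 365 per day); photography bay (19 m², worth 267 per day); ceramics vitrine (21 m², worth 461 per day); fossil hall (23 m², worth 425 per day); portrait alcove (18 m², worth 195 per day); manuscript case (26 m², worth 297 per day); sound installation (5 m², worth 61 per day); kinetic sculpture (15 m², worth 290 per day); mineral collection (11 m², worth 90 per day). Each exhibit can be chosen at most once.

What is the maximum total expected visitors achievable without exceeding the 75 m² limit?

1327

Ceramics vitrine + fossil hall + sound installation + kinetic sculpture + mineral collection uses 75 of the 75 m² and totals 1327.
Runner-up ceramics vitrine + fossil hall + kinetic sculpture + mineral collection tops out at 1266.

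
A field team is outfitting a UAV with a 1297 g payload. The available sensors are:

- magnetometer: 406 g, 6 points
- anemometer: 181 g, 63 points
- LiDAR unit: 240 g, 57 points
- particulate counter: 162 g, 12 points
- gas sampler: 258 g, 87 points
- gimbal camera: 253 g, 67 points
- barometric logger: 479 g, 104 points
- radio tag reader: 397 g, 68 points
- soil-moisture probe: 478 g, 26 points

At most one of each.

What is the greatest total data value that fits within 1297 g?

Ranking by ratio (data value/g): anemometer 0.35, gas sampler 0.34, gimbal camera 0.26, LiDAR unit 0.24.
Filling by ratio: anemometer + LiDAR unit + particulate counter + gas sampler + gimbal camera for 286, with 203 g left unused.
Dropping LiDAR unit and particulate counter frees 402 g; slotting in barometric logger (479 g) lifts the total to 321 at 1171 g.
Next best is LiDAR unit + gas sampler + gimbal camera + barometric logger at 315 (1230 g) — short by 6.

321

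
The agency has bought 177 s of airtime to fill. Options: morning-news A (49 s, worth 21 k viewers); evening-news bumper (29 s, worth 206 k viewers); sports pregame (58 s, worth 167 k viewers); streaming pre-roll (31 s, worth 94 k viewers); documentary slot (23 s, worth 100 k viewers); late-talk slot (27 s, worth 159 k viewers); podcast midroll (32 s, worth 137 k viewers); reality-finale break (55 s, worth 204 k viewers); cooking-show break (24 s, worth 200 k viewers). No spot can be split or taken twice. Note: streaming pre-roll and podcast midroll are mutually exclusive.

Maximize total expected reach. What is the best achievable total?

906

Ranking by ratio (expected reach/s): cooking-show break 8.33, evening-news bumper 7.10, late-talk slot 5.89.
Best packing: evening-news bumper + late-talk slot + podcast midroll + reality-finale break + cooking-show break — 167 s, 906 total.
The closest alternative, evening-news bumper + sports pregame + late-talk slot + podcast midroll + cooking-show break, reaches only 869.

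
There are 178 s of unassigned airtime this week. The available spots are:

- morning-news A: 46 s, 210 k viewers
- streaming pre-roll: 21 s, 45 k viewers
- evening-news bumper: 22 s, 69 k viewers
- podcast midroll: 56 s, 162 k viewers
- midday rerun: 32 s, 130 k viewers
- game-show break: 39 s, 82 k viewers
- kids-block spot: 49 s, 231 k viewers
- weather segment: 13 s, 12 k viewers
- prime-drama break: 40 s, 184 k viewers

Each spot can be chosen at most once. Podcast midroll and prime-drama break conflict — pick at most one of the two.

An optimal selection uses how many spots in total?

4

Optimal total is 755.
One optimal bundle: morning-news A + midday rerun + kids-block spot + prime-drama break (167 s).
All optima have 4 spots.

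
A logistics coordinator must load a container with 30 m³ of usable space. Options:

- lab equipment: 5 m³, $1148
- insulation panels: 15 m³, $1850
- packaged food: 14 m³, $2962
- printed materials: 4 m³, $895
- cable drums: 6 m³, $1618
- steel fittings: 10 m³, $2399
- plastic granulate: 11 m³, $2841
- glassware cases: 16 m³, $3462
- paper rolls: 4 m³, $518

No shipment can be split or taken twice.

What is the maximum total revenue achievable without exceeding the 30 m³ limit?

7283

The ratio heuristic lands on cable drums + steel fittings + plastic granulate (6858) but leaves 3 m³ idle.
The 6 m³ tied up in cable drums is better spent on lab equipment + printed materials — total rises to 7283 (30 m³).
The closest alternative, lab equipment + printed materials + cable drums + plastic granulate + paper rolls, reaches only 7020.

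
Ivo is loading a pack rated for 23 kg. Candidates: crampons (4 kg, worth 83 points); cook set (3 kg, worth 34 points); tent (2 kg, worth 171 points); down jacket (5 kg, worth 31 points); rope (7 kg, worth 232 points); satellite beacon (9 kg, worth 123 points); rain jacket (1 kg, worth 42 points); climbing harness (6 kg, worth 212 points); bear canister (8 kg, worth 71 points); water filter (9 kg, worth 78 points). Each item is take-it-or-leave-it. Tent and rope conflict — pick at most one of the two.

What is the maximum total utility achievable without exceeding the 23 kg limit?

Density check — tent 85.50, rain jacket 42.00, climbing harness 35.33 are the best per kg.
Best packing: crampons + tent + satellite beacon + rain jacket + climbing harness — 22 kg, 631 total.
Runner-up rope + satellite beacon + rain jacket + climbing harness tops out at 609.

631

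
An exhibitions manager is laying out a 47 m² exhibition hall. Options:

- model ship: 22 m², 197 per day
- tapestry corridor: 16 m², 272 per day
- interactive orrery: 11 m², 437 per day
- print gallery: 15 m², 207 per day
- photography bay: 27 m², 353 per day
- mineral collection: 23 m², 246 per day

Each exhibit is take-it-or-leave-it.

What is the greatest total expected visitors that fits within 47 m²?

916

The ratio ordering already packs tightly: tapestry corridor + interactive orrery + print gallery, 42 m², 916.
The closest alternative, interactive orrery + photography bay, reaches only 790.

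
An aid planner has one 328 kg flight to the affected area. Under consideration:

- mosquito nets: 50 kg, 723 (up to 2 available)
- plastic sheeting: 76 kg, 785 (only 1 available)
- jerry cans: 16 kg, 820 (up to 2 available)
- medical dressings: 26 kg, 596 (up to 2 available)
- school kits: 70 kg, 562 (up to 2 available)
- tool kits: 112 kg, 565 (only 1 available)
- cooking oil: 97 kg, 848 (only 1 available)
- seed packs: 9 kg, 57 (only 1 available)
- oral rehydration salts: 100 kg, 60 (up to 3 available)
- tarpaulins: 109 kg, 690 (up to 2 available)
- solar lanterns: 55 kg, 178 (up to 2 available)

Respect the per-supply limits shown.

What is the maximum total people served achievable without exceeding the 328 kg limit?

Taking the top-ratio supplies first gives 2×mosquito nets + plastic sheeting + 2×jerry cans + 2×medical dressings + seed packs + solar lanterns for 5298 (324 kg).
Dropping plastic sheeting and seed packs and solar lanterns frees 140 kg; slotting in 2×school kits (140 kg) lifts the total to 5402 at 324 kg.
The spare 4 kg is too small for any remaining supply, and no exchange beats 5402.

5402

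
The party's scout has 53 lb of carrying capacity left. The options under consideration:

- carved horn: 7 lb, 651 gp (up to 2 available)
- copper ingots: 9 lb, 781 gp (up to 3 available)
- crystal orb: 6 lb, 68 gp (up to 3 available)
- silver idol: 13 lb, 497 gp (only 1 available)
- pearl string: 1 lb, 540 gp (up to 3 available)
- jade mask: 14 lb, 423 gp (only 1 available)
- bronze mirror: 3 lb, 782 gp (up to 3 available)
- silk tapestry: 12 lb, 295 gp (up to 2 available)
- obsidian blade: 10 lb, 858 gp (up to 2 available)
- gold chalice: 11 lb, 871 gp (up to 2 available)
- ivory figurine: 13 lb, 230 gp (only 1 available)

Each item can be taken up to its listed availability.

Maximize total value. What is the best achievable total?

Ranking by ratio (value/lb): pearl string 540.00, bronze mirror 260.67, carved horn 93.00, copper ingots 86.78.
2×carved horn + 3×copper ingots + 3×pearl string + 3×bronze mirror uses 53 of the 53 lb and totals 7611.
No other feasible combination exceeds 7611.

7611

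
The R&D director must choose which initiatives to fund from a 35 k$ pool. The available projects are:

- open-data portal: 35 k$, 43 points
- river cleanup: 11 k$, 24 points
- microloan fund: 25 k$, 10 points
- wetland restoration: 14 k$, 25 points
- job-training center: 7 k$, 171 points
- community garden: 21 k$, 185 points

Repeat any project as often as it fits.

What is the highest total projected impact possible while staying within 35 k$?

855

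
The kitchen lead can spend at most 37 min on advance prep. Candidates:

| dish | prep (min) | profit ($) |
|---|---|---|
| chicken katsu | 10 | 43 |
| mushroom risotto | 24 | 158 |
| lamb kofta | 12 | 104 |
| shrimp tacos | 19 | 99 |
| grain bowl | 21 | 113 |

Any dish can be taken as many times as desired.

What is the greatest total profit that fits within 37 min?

312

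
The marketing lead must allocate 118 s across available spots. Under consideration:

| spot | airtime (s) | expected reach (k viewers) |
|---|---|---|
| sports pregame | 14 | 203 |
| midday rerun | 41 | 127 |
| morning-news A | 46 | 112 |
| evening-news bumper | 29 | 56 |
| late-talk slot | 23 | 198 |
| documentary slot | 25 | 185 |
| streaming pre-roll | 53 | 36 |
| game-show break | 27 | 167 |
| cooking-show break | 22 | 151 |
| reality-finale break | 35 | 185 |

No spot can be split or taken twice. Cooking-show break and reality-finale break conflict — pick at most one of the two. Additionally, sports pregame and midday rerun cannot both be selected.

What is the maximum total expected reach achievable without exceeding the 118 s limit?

904

Best packing: sports pregame + late-talk slot + documentary slot + game-show break + cooking-show break — 111 s, 904 total.
An exhaustive check of the 1024 subsets confirms 904.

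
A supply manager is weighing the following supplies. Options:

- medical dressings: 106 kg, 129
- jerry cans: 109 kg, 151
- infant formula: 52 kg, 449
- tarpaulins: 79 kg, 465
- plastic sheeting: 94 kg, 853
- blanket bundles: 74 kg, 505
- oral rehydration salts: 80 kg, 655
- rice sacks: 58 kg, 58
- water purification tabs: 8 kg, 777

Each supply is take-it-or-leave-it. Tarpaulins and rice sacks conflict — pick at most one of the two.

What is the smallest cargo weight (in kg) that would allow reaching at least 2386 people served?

214

Look for the lowest-cargo combination reaching 2386.
infant formula + blanket bundles + oral rehydration salts + water purification tabs reaches 2386 using 214 kg.
Any bundle with less than 214 kg falls short of 2386.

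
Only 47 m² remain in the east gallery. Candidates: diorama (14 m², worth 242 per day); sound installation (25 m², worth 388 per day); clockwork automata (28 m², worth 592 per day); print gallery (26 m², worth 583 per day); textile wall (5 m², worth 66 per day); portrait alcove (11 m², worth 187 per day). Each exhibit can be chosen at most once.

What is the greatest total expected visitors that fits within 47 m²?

900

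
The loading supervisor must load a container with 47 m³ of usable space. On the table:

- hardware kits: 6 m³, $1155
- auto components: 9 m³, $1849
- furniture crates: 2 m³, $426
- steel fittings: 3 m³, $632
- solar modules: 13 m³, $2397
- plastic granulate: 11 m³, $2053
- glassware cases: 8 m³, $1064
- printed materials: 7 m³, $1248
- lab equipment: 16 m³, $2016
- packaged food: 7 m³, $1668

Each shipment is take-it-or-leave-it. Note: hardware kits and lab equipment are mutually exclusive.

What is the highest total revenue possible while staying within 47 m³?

9375

A density-first pass picks hardware kits + auto components + furniture crates + steel fittings + plastic granulate + printed materials + packaged food — 9031 at 45 m³.
Dropping plastic granulate frees 11 m³; slotting in solar modules (13 m³) lifts the total to 9375 at 47 m³.
That's the maximum — no feasible swap from here does better than 9375.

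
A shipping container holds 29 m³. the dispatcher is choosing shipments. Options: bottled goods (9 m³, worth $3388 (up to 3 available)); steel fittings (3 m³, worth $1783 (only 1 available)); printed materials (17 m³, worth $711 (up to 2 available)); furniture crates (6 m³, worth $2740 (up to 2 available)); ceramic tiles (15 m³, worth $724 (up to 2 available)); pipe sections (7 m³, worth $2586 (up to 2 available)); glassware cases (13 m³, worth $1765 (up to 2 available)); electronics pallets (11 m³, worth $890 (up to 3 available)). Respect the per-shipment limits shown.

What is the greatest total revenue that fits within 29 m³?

12435

Filling by ratio: bottled goods + steel fittings + 2×furniture crates for 10651, with 5 m³ left unused.
Dropping bottled goods frees 9 m³; slotting in 2×pipe sections (14 m³) lifts the total to 12435 at 29 m³.
No other feasible combination exceeds 12435.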